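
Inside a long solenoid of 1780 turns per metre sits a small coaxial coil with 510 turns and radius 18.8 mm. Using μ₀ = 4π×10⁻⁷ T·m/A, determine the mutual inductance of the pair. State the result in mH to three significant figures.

The outer solenoid produces a uniform field B₁ = μ₀n₁I₁ across the inner coil,
so the flux linkage is N₂Φ = N₂B₁A₂ = μ₀n₁N₂A₂·I₁, giving M = μ₀n₁N₂A₂.
A₂ = πr² = π(1.880×10^-2 m)² = 1.110×10^-3 m².
M = (4π×10⁻⁷)(1780)(510)(1.110×10^-3) = 1.267×10^-3 H.

M ≈ 1.27 mH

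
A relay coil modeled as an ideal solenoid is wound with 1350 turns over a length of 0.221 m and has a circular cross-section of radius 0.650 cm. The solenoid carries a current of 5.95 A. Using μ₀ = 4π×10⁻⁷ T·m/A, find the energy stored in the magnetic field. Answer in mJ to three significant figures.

U ≈ 24.3 mJ

A = πr² = π(6.500×10^-3 m)² = 1.327×10^-4 m².
L = μ₀N²A/ℓ = (4π×10⁻⁷)(1350)²(1.327×10^-4)/(0.221) = 1.376×10^-3 H.
U = ½LI² = ½(1.376×10^-3)(5.95)² = 2.4348×10^-2 J.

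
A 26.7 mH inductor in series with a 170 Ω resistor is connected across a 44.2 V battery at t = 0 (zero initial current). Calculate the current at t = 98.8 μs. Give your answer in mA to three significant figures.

I ≈ 121 mA

τ = L/R = 2.670×10^-2/170 = 1.571×10^-4 s; final current I_∞ = ε/R = 44.2/170 = 0.26 A.
I(t) = I_∞(1 − e^(−t/τ)) with t/τ = 0.629.
I = (0.26)(1 − e^(−0.629)) = 0.1214 A.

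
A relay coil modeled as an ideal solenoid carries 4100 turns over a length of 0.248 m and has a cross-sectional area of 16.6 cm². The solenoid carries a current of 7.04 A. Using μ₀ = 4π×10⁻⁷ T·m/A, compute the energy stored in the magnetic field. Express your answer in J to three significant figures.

U ≈ 3.50 J

A = 16.6 cm² = 1.660×10^-3 m².
L = μ₀N²A/ℓ = (4π×10⁻⁷)(4100)²(1.660×10^-3)/(0.248) = 0.1414 H.
U = ½LI² = ½(0.1414)(7.04)² = 3.504 J.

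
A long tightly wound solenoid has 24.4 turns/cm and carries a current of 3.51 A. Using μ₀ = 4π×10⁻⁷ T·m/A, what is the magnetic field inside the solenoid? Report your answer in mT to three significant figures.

Inside a long solenoid, B = μ₀nI.
B = (4π×10⁻⁷)(2.440×10^3 m⁻¹)(3.51 A) = 1.076×10^-2 T.

B ≈ 10.8 mT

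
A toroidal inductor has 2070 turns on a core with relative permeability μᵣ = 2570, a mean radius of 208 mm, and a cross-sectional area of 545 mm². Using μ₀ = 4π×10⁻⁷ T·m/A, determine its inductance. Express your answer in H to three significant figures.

L ≈ 5.77 H

For a thin toroid, L = μ₀μᵣN²A/(2πR).
L = (4π×10⁻⁷)(2570)(2070)²(5.450×10^-4) / (2π×0.208 m) = 5.771 H.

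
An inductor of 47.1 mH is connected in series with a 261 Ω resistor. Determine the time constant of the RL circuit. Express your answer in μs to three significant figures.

τ = L/R = (4.710×10^-2 H)/(261 Ω) = 1.8046×10^-4 s.

τ ≈ 180 μs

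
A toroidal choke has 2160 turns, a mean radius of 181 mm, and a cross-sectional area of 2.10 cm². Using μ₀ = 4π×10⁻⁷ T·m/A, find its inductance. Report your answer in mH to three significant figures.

L ≈ 1.08 mH

For a thin toroid, L = μ₀N²A/(2πR).
L = (4π×10⁻⁷)(2160)²(2.100×10^-4) / (2π×0.181 m) = 1.083×10^-3 H.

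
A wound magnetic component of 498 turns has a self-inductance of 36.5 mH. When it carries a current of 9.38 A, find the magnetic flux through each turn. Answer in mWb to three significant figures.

From L = NΦ_B/I, the flux per turn is Φ_B = LI/N.
Φ_B = (3.650×10^-2 H)(9.38 A)/498 = 6.8749×10^-4 Wb.

Φ_B ≈ 0.687 mWb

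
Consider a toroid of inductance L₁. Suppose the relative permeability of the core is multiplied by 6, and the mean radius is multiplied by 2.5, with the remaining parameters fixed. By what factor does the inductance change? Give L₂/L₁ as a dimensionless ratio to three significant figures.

L₂/L₁ = 2.40

For a toroid, L ∝ μᵣN²A/R.
L₂/L₁ = (6) × (2.5)^-1 = 2.40.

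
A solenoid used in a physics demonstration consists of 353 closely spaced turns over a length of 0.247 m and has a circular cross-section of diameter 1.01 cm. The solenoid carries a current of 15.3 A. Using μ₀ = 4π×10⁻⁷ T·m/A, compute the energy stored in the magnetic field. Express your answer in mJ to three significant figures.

A = π(d/2)² = π(5.050×10^-3 m)² = 8.012×10^-5 m².
L = μ₀N²A/ℓ = (4π×10⁻⁷)(353)²(8.012×10^-5)/(0.247) = 5.079×10^-5 H.
U = ½LI² = ½(5.079×10^-5)(15.3)² = 5.9449×10^-3 J.

U ≈ 5.94 mJ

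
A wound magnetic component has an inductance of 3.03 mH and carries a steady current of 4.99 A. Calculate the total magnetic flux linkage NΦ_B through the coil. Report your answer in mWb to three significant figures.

From L = NΦ_B/I, the flux linkage is NΦ_B = LI.
NΦ_B = (3.030×10^-3 H)(4.99 A) = 1.512×10^-2 Wb.

NΦ_B ≈ 15.1 mWb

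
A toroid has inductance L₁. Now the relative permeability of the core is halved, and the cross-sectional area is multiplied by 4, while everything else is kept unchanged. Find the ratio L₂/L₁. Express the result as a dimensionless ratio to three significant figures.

For a toroid, L ∝ μᵣN²A/R.
L₂/L₁ = (0.5) × (4) = 2.00.

L₂/L₁ = 2.00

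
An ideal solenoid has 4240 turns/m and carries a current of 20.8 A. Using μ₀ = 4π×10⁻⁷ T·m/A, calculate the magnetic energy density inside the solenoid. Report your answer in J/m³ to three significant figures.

u ≈ 4890 J/m³

B = μ₀nI = (4π×10⁻⁷)(4.240×10^3)(20.8) = 0.1108 T.
u = B²/(2μ₀) = (0.1108)²/(2×4π×10⁻⁷) = 4.887×10^3 J/m³.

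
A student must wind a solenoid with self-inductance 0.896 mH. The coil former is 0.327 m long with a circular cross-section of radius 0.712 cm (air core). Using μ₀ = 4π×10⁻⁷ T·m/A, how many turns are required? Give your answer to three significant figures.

A = πr² = π(7.120×10^-3 m)² = 1.593×10^-4 m².
From L = μ₀N²A/ℓ, N = √(Lℓ / (μ₀A)).
N = √[(8.960×10^-4)(0.327) / ((4π×10⁻⁷)×1.593×10^-4)] = √(1.464×10^6) ≈ 1210.0.

N ≈ 1210 turns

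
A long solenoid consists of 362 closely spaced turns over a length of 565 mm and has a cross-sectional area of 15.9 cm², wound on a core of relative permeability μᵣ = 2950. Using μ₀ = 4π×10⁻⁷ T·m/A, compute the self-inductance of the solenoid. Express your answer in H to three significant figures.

L ≈ 1.37 H

A = 15.9 cm² = 1.590×10^-3 m².
For a long solenoid, L = μ₀μᵣN²A/ℓ.
L = (4π×10⁻⁷)(2950)(362)²(1.590×10^-3)/(0.565 m) = 1.367 H.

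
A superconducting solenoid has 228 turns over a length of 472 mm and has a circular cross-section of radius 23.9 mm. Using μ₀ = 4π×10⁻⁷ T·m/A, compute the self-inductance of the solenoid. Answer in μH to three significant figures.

L ≈ 248 μH

A = πr² = π(2.390×10^-2 m)² = 1.7945×10^-3 m².
For a long solenoid, L = μ₀N²A/ℓ.
L = (4π×10⁻⁷)(228)²(1.7945×10^-3)/(0.472 m) = 2.484×10^-4 H.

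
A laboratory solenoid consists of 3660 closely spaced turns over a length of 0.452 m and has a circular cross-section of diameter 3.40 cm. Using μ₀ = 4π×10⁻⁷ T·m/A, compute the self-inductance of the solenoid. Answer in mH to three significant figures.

A = π(d/2)² = π(1.700×10^-2 m)² = 9.079×10^-4 m².
For a long solenoid, L = μ₀N²A/ℓ.
L = (4π×10⁻⁷)(3660)²(9.079×10^-4)/(0.452 m) = 3.381×10^-2 H.

L ≈ 33.8 mH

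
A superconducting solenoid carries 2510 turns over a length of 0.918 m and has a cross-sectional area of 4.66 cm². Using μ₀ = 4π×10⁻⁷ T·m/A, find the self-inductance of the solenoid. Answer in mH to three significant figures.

L ≈ 4.02 mH

A = 4.66 cm² = 4.660×10^-4 m².
For a long solenoid, L = μ₀N²A/ℓ.
L = (4π×10⁻⁷)(2510)²(4.660×10^-4)/(0.918 m) = 4.019×10^-3 H.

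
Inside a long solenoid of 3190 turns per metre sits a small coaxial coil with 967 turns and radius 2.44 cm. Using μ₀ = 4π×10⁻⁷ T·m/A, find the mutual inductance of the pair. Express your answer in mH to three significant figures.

M ≈ 7.25 mH

The outer solenoid produces a uniform field B₁ = μ₀n₁I₁ across the inner coil,
so the flux linkage is N₂Φ = N₂B₁A₂ = μ₀n₁N₂A₂·I₁, giving M = μ₀n₁N₂A₂.
A₂ = πr² = π(2.440×10^-2 m)² = 1.870×10^-3 m².
M = (4π×10⁻⁷)(3190)(967)(1.870×10^-3) = 7.250×10^-3 H.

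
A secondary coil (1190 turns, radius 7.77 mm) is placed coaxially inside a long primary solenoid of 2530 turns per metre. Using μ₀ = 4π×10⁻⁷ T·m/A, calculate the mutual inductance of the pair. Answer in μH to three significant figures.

M ≈ 718 μH

The outer solenoid produces a uniform field B₁ = μ₀n₁I₁ across the inner coil,
so the flux linkage is N₂Φ = N₂B₁A₂ = μ₀n₁N₂A₂·I₁, giving M = μ₀n₁N₂A₂.
A₂ = πr² = π(7.770×10^-3 m)² = 1.897×10^-4 m².
M = (4π×10⁻⁷)(2530)(1190)(1.897×10^-4) = 7.176×10^-4 H.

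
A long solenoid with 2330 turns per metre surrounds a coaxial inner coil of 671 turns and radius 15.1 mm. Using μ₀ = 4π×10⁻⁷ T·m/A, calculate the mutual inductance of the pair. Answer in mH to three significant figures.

M ≈ 1.41 mH

The outer solenoid produces a uniform field B₁ = μ₀n₁I₁ across the inner coil,
so the flux linkage is N₂Φ = N₂B₁A₂ = μ₀n₁N₂A₂·I₁, giving M = μ₀n₁N₂A₂.
A₂ = πr² = π(1.510×10^-2 m)² = 7.163×10^-4 m².
M = (4π×10⁻⁷)(2330)(671)(7.163×10^-4) = 1.407×10^-3 H.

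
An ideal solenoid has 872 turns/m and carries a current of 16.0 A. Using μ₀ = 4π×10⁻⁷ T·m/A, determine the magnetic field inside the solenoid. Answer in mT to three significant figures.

Inside a long solenoid, B = μ₀nI.
B = (4π×10⁻⁷)(872 m⁻¹)(16.0 A) = 1.753×10^-2 T.

B ≈ 17.5 mT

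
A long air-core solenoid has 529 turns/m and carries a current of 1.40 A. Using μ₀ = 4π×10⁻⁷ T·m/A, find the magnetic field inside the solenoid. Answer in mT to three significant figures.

B ≈ 0.931 mT

Inside a long solenoid, B = μ₀nI.
B = (4π×10⁻⁷)(529 m⁻¹)(1.40 A) = 9.307×10^-4 T.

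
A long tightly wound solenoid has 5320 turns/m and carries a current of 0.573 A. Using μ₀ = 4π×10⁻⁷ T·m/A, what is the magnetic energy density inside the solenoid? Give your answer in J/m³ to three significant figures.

B = μ₀nI = (4π×10⁻⁷)(5.320×10^3)(0.573) = 3.831×10^-3 T.
u = B²/(2μ₀) = (3.831×10^-3)²/(2×4π×10⁻⁷) = 5.839 J/m³.

u ≈ 5.84 J/m³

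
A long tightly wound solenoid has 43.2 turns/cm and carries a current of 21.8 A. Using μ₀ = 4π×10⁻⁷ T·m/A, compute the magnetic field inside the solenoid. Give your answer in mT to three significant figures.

Inside a long solenoid, B = μ₀nI.
B = (4π×10⁻⁷)(4.320×10^3 m⁻¹)(21.8 A) = 0.1183 T.

B ≈ 118 mT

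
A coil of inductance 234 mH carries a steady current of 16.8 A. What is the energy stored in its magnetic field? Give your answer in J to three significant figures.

Stored magnetic energy: U = ½LI².
U = ½(0.234 H)(16.8 A)² = 33.02 J.

U ≈ 33.0 J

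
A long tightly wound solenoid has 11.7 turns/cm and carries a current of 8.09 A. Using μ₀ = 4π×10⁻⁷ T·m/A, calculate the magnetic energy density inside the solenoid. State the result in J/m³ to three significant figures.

u ≈ 56.3 J/m³

B = μ₀nI = (4π×10⁻⁷)(1.170×10^3)(8.09) = 1.189×10^-2 T.
u = B²/(2μ₀) = (1.189×10^-2)²/(2×4π×10⁻⁷) = 56.29 J/m³.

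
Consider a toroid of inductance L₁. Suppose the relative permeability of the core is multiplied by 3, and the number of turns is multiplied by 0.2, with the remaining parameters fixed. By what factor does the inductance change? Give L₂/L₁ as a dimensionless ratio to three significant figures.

For a toroid, L ∝ μᵣN²A/R.
L₂/L₁ = (3) × (0.2)^2 = 0.120.

L₂/L₁ = 0.120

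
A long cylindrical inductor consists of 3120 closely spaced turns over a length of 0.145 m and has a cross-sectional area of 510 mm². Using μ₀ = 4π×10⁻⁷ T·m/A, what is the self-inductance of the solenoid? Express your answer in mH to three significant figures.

A = 510 mm² = 5.100×10^-4 m².
For a long solenoid, L = μ₀N²A/ℓ.
L = (4π×10⁻⁷)(3120)²(5.100×10^-4)/(0.145 m) = 4.303×10^-2 H.

L ≈ 43.0 mH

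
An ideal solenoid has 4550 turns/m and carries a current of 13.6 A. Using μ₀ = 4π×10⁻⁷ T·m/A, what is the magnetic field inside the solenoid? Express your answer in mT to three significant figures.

Inside a long solenoid, B = μ₀nI.
B = (4π×10⁻⁷)(4.550×10^3 m⁻¹)(13.6 A) = 7.776×10^-2 T.

B ≈ 77.8 mT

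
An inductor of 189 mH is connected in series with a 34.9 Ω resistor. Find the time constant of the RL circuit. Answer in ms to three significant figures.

τ = L/R = (0.189 H)/(34.9 Ω) = 5.415×10^-3 s.

τ ≈ 5.42 ms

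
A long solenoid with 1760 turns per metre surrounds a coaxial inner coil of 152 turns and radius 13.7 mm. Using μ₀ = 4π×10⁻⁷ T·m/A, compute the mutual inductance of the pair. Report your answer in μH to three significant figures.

M ≈ 198 μH

The outer solenoid produces a uniform field B₁ = μ₀n₁I₁ across the inner coil,
so the flux linkage is N₂Φ = N₂B₁A₂ = μ₀n₁N₂A₂·I₁, giving M = μ₀n₁N₂A₂.
A₂ = πr² = π(1.370×10^-2 m)² = 5.896×10^-4 m².
M = (4π×10⁻⁷)(1760)(152)(5.896×10^-4) = 1.982×10^-4 H.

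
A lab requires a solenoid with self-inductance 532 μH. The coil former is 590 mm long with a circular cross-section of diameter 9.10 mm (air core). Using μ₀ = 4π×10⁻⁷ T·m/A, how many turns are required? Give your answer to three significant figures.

A = π(d/2)² = π(4.550×10^-3 m)² = 6.504×10^-5 m².
From L = μ₀N²A/ℓ, N = √(Lℓ / (μ₀A)).
N = √[(5.320×10^-4)(0.59) / ((4π×10⁻⁷)×6.504×10^-5)] = √(3.840×10^6) ≈ 1959.7.

N ≈ 1960 turns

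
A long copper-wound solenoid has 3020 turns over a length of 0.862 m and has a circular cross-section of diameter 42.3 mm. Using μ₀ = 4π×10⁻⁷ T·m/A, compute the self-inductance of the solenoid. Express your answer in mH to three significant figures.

L ≈ 18.7 mH

A = π(d/2)² = π(2.115×10^-2 m)² = 1.405×10^-3 m².
For a long solenoid, L = μ₀N²A/ℓ.
L = (4π×10⁻⁷)(3020)²(1.405×10^-3)/(0.862 m) = 1.868×10^-2 H.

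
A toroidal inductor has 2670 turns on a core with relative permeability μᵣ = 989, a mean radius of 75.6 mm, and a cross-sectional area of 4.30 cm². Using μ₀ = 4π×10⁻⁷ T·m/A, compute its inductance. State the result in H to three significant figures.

For a thin toroid, L = μ₀μᵣN²A/(2πR).
L = (4π×10⁻⁷)(989)(2670)²(4.300×10^-4) / (2π×7.560×10^-2 m) = 8.02 H.

L ≈ 8.02 H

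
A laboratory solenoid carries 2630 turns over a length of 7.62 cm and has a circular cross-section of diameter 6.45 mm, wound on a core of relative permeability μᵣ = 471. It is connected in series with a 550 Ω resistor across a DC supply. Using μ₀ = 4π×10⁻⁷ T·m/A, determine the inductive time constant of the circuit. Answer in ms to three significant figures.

τ ≈ 3.19 ms

A = π(d/2)² = π(3.225×10^-3 m)² = 3.267×10^-5 m².
L = μ₀μᵣN²A/ℓ = (4π×10⁻⁷)(471)(2630)²(3.267×10^-5)/(7.620×10^-2) = 1.755 H.
τ = L/R = (1.755)/(550) = 3.192×10^-3 s.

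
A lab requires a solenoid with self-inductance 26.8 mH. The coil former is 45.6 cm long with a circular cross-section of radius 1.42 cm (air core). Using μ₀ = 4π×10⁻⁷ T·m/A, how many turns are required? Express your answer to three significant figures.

N ≈ 3920 turns

A = πr² = π(1.420×10^-2 m)² = 6.3347×10^-4 m².
From L = μ₀N²A/ℓ, N = √(Lℓ / (μ₀A)).
N = √[(2.680×10^-2)(0.456) / ((4π×10⁻⁷)×6.3347×10^-4)] = √(1.535×10^7) ≈ 3918.2.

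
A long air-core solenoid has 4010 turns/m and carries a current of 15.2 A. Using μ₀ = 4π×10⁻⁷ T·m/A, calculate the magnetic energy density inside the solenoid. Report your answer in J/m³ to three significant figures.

B = μ₀nI = (4π×10⁻⁷)(4.010×10^3)(15.2) = 7.659×10^-2 T.
u = B²/(2μ₀) = (7.659×10^-2)²/(2×4π×10⁻⁷) = 2.334×10^3 J/m³.

u ≈ 2330 J/m³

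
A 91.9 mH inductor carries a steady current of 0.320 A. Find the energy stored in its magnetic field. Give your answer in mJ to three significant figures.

Stored magnetic energy: U = ½LI².
U = ½(9.190×10^-2 H)(0.320 A)² = 4.705×10^-3 J.

U ≈ 4.71 mJ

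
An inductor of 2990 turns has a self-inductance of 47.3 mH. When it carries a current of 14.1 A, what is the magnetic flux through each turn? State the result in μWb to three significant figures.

Φ_B ≈ 223 μWb

From L = NΦ_B/I, the flux per turn is Φ_B = LI/N.
Φ_B = (4.730×10^-2 H)(14.1 A)/2990 = 2.231×10^-4 Wb.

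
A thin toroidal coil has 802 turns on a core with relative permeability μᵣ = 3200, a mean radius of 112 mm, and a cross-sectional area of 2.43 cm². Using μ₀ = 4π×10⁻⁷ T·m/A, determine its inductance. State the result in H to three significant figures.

L ≈ 0.893 H

For a thin toroid, L = μ₀μᵣN²A/(2πR).
L = (4π×10⁻⁷)(3200)(802)²(2.430×10^-4) / (2π×0.112 m) = 0.8931 H.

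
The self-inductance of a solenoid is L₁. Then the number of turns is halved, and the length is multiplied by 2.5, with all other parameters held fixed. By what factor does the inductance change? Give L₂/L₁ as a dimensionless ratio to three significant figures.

For a solenoid, L ∝ μᵣN²A/ℓ.
L₂/L₁ = (0.5)^2 × (2.5)^-1 = 0.100.

L₂/L₁ = 0.100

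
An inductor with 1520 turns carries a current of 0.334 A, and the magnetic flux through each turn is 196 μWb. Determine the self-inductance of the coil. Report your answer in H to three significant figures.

L ≈ 0.892 H

Self-inductance is defined by L = NΦ_B/I (flux linkage over current).
L = (1520)(1.960×10^-4 Wb)/(0.334 A) = 0.892 H.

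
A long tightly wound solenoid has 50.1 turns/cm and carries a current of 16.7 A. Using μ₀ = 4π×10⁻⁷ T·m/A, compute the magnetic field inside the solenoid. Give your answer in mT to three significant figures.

B ≈ 105 mT

Inside a long solenoid, B = μ₀nI.
B = (4π×10⁻⁷)(5.010×10^3 m⁻¹)(16.7 A) = 0.1051 T.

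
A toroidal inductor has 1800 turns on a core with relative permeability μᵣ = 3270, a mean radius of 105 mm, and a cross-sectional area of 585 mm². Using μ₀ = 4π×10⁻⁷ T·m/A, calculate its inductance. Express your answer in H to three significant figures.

L ≈ 11.8 H

For a thin toroid, L = μ₀μᵣN²A/(2πR).
L = (4π×10⁻⁷)(3270)(1800)²(5.850×10^-4) / (2π×0.105 m) = 11.81 H.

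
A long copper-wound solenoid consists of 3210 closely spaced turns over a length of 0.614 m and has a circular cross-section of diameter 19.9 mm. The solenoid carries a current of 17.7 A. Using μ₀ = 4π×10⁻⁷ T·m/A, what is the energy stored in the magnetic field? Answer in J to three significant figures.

A = π(d/2)² = π(9.950×10^-3 m)² = 3.110×10^-4 m².
L = μ₀N²A/ℓ = (4π×10⁻⁷)(3210)²(3.110×10^-4)/(0.614) = 6.559×10^-3 H.
U = ½LI² = ½(6.559×10^-3)(17.7)² = 1.027 J.

U ≈ 1.03 J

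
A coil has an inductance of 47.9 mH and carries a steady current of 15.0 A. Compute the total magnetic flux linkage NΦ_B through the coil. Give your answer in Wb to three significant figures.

From L = NΦ_B/I, the flux linkage is NΦ_B = LI.
NΦ_B = (4.790×10^-2 H)(15.0 A) = 0.7185 Wb.

NΦ_B ≈ 0.719 Wb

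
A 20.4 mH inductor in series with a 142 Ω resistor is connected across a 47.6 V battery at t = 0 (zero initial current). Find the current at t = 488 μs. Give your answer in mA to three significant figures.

I ≈ 324 mA

τ = L/R = 2.040×10^-2/142 = 1.437×10^-4 s; final current I_∞ = ε/R = 47.6/142 = 0.3352 A.
I(t) = I_∞(1 − e^(−t/τ)) with t/τ = 3.397.
I = (0.3352)(1 − e^(−3.397)) = 0.324 A.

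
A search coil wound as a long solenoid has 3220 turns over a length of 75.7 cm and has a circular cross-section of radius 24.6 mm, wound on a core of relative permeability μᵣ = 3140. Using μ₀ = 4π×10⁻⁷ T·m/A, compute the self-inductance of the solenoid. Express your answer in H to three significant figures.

L ≈ 103 H

A = πr² = π(2.460×10^-2 m)² = 1.901×10^-3 m².
For a long solenoid, L = μ₀μᵣN²A/ℓ.
L = (4π×10⁻⁷)(3140)(3220)²(1.901×10^-3)/(0.757 m) = 102.7 H.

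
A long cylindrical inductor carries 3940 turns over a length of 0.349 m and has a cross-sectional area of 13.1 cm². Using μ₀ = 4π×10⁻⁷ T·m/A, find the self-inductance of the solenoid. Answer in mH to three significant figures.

A = 13.1 cm² = 1.310×10^-3 m².
For a long solenoid, L = μ₀N²A/ℓ.
L = (4π×10⁻⁷)(3940)²(1.310×10^-3)/(0.349 m) = 7.322×10^-2 H.

L ≈ 73.2 mH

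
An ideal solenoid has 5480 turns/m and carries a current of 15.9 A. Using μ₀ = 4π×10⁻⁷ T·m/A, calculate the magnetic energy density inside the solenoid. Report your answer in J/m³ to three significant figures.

B = μ₀nI = (4π×10⁻⁷)(5.480×10^3)(15.9) = 0.10949 T.
u = B²/(2μ₀) = (0.10949)²/(2×4π×10⁻⁷) = 4.770×10^3 J/m³.

u ≈ 4770 J/m³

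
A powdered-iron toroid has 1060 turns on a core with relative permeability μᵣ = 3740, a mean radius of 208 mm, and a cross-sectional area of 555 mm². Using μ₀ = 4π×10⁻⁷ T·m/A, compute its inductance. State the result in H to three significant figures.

L ≈ 2.24 H

For a thin toroid, L = μ₀μᵣN²A/(2πR).
L = (4π×10⁻⁷)(3740)(1060)²(5.550×10^-4) / (2π×0.208 m) = 2.243 H.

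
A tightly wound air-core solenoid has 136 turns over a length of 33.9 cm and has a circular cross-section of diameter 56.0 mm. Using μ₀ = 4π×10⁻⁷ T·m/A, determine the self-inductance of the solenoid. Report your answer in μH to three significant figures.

A = π(d/2)² = π(2.800×10^-2 m)² = 2.463×10^-3 m².
For a long solenoid, L = μ₀N²A/ℓ.
L = (4π×10⁻⁷)(136)²(2.463×10^-3)/(0.339 m) = 1.689×10^-4 H.

L ≈ 169 μH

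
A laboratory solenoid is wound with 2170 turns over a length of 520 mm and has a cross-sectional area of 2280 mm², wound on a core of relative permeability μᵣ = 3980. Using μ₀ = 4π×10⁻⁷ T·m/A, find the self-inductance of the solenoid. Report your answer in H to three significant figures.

A = 2280 mm² = 2.280×10^-3 m².
For a long solenoid, L = μ₀μᵣN²A/ℓ.
L = (4π×10⁻⁷)(3980)(2170)²(2.280×10^-3)/(0.52 m) = 103.3 H.

L ≈ 103 H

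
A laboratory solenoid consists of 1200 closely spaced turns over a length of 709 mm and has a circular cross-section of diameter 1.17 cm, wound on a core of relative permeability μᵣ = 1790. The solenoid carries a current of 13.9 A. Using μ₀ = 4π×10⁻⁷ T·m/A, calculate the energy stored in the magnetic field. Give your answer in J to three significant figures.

A = π(d/2)² = π(5.850×10^-3 m)² = 1.075×10^-4 m².
L = μ₀μᵣN²A/ℓ = (4π×10⁻⁷)(1790)(1200)²(1.075×10^-4)/(0.709) = 0.4912 H.
U = ½LI² = ½(0.4912)(13.9)² = 47.45 J.

U ≈ 47.5 J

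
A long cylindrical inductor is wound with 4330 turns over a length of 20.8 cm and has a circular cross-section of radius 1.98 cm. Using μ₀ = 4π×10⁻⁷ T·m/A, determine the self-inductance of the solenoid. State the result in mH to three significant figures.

A = πr² = π(1.980×10^-2 m)² = 1.232×10^-3 m².
For a long solenoid, L = μ₀N²A/ℓ.
L = (4π×10⁻⁷)(4330)²(1.232×10^-3)/(0.208 m) = 0.1395 H.

L ≈ 140 mH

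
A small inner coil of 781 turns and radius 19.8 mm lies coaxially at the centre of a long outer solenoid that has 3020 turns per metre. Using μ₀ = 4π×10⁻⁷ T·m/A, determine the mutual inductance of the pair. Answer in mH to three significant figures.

M ≈ 3.65 mH

The outer solenoid produces a uniform field B₁ = μ₀n₁I₁ across the inner coil,
so the flux linkage is N₂Φ = N₂B₁A₂ = μ₀n₁N₂A₂·I₁, giving M = μ₀n₁N₂A₂.
A₂ = πr² = π(1.980×10^-2 m)² = 1.232×10^-3 m².
M = (4π×10⁻⁷)(3020)(781)(1.232×10^-3) = 3.650×10^-3 H.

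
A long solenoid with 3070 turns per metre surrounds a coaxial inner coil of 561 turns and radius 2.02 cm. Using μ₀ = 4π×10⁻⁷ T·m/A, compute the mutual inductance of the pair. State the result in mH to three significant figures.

The outer solenoid produces a uniform field B₁ = μ₀n₁I₁ across the inner coil,
so the flux linkage is N₂Φ = N₂B₁A₂ = μ₀n₁N₂A₂·I₁, giving M = μ₀n₁N₂A₂.
A₂ = πr² = π(2.020×10^-2 m)² = 1.282×10^-3 m².
M = (4π×10⁻⁷)(3070)(561)(1.282×10^-3) = 2.774×10^-3 H.

M ≈ 2.77 mH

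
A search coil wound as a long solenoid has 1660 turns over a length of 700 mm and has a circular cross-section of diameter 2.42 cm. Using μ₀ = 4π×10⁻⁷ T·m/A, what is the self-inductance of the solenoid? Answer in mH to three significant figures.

A = π(d/2)² = π(1.210×10^-2 m)² = 4.600×10^-4 m².
For a long solenoid, L = μ₀N²A/ℓ.
L = (4π×10⁻⁷)(1660)²(4.600×10^-4)/(0.7 m) = 2.275×10^-3 H.

L ≈ 2.28 mH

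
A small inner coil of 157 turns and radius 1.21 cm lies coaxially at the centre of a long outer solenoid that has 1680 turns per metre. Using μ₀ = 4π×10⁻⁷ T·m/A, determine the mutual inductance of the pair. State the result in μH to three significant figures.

M ≈ 152 μH

The outer solenoid produces a uniform field B₁ = μ₀n₁I₁ across the inner coil,
so the flux linkage is N₂Φ = N₂B₁A₂ = μ₀n₁N₂A₂·I₁, giving M = μ₀n₁N₂A₂.
A₂ = πr² = π(1.210×10^-2 m)² = 4.600×10^-4 m².
M = (4π×10⁻⁷)(1680)(157)(4.600×10^-4) = 1.5245×10^-4 H.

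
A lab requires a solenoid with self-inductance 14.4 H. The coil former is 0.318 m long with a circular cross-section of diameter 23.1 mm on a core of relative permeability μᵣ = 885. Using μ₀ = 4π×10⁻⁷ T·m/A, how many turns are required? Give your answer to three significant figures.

N ≈ 3130 turns

A = π(d/2)² = π(1.155×10^-2 m)² = 4.191×10^-4 m².
From L = μ₀μᵣN²A/ℓ, N = √(Lℓ / (μ₀μᵣA)).
N = √[(14.4)(0.318) / ((4π×10⁻⁷)(885)×4.191×10^-4)] = √(9.8248×10^6) ≈ 3134.4.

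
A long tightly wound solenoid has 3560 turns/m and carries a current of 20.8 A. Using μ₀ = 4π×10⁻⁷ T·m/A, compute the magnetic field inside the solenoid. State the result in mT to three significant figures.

Inside a long solenoid, B = μ₀nI.
B = (4π×10⁻⁷)(3.560×10^3 m⁻¹)(20.8 A) = 9.305×10^-2 T.

B ≈ 93.1 mT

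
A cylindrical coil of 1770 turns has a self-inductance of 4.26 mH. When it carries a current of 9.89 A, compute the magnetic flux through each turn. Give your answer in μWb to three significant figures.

Φ_B ≈ 23.8 μWb

From L = NΦ_B/I, the flux per turn is Φ_B = LI/N.
Φ_B = (4.260×10^-3 H)(9.89 A)/1770 = 2.380×10^-5 Wb.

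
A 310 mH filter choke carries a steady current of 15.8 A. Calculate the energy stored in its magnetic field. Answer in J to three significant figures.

U ≈ 38.7 J

Stored magnetic energy: U = ½LI².
U = ½(0.31 H)(15.8 A)² = 38.69 J.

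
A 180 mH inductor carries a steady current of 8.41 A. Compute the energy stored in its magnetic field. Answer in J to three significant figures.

U ≈ 6.37 J

Stored magnetic energy: U = ½LI².
U = ½(0.18 H)(8.41 A)² = 6.366 J.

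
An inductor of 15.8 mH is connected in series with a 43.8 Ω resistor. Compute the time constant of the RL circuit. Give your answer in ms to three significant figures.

τ = L/R = (1.580×10^-2 H)/(43.8 Ω) = 3.607×10^-4 s.

τ ≈ 0.361 ms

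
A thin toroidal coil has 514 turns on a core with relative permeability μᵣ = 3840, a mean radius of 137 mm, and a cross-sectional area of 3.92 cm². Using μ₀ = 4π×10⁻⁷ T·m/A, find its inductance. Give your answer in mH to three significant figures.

L ≈ 581 mH

For a thin toroid, L = μ₀μᵣN²A/(2πR).
L = (4π×10⁻⁷)(3840)(514)²(3.920×10^-4) / (2π×0.137 m) = 0.5806 H.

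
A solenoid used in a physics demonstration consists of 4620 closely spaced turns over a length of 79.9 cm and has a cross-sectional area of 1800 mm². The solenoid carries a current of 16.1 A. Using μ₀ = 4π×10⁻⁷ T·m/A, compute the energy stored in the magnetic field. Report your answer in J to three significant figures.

U ≈ 7.83 J

A = 1800 mm² = 1.800×10^-3 m².
L = μ₀N²A/ℓ = (4π×10⁻⁷)(4620)²(1.800×10^-3)/(0.799) = 6.043×10^-2 H.
U = ½LI² = ½(6.043×10^-2)(16.1)² = 7.831 J.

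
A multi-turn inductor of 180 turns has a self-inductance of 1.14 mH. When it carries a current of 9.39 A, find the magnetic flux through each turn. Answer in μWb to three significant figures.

From L = NΦ_B/I, the flux per turn is Φ_B = LI/N.
Φ_B = (1.140×10^-3 H)(9.39 A)/180 = 5.947×10^-5 Wb.

Φ_B ≈ 59.5 μWb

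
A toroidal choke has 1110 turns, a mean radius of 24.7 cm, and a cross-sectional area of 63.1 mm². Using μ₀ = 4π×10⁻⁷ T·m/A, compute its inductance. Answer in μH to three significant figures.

L ≈ 63.0 μH

For a thin toroid, L = μ₀N²A/(2πR).
L = (4π×10⁻⁷)(1110)²(6.310×10^-5) / (2π×0.247 m) = 6.295×10^-5 H.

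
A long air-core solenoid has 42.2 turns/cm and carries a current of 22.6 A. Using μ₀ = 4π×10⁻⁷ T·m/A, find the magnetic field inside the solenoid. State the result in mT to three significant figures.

B ≈ 120 mT

Inside a long solenoid, B = μ₀nI.
B = (4π×10⁻⁷)(4.220×10^3 m⁻¹)(22.6 A) = 0.1198 T.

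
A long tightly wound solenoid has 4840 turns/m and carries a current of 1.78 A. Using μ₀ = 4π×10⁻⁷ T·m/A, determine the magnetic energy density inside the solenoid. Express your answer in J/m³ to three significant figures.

B = μ₀nI = (4π×10⁻⁷)(4.840×10^3)(1.78) = 1.083×10^-2 T.
u = B²/(2μ₀) = (1.083×10^-2)²/(2×4π×10⁻⁷) = 46.63 J/m³.

u ≈ 46.6 J/m³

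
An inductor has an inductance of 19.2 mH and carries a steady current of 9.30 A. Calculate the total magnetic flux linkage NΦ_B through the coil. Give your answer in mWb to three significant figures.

NΦ_B ≈ 179 mWb

From L = NΦ_B/I, the flux linkage is NΦ_B = LI.
NΦ_B = (1.920×10^-2 H)(9.30 A) = 0.1786 Wb.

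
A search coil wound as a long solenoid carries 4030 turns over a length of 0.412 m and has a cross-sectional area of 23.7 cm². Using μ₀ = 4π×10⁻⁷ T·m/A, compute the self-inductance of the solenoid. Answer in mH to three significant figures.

L ≈ 117 mH

A = 23.7 cm² = 2.370×10^-3 m².
For a long solenoid, L = μ₀N²A/ℓ.
L = (4π×10⁻⁷)(4030)²(2.370×10^-3)/(0.412 m) = 0.1174 H.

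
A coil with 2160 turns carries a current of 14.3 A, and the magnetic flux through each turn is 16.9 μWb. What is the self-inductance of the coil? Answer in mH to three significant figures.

L ≈ 2.55 mH

Self-inductance is defined by L = NΦ_B/I (flux linkage over current).
L = (2160)(1.690×10^-5 Wb)/(14.3 A) = 2.553×10^-3 H.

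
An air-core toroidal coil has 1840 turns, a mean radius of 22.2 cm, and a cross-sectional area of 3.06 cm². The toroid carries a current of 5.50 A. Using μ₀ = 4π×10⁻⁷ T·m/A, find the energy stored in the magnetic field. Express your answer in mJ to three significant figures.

U ≈ 14.1 mJ

L = μ₀N²A/(2πR) = (4π×10⁻⁷)(1840)²(3.060×10^-4)/(2π×0.222) = 9.333×10^-4 H.
U = ½LI² = ½(9.333×10^-4)(5.50)² = 1.412×10^-2 J.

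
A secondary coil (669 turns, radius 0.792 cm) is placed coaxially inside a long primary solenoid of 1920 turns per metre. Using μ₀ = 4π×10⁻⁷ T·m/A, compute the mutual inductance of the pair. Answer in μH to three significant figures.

M ≈ 318 μH

The outer solenoid produces a uniform field B₁ = μ₀n₁I₁ across the inner coil,
so the flux linkage is N₂Φ = N₂B₁A₂ = μ₀n₁N₂A₂·I₁, giving M = μ₀n₁N₂A₂.
A₂ = πr² = π(7.920×10^-3 m)² = 1.971×10^-4 m².
M = (4π×10⁻⁷)(1920)(669)(1.971×10^-4) = 3.181×10^-4 H.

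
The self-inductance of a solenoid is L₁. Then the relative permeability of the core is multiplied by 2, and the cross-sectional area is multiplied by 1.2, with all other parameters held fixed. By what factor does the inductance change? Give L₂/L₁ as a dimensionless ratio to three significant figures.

L₂/L₁ = 2.40

For a solenoid, L ∝ μᵣN²A/ℓ.
L₂/L₁ = (2) × (1.2) = 2.40.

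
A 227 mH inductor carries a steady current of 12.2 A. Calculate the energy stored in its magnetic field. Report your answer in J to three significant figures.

Stored magnetic energy: U = ½LI².
U = ½(0.227 H)(12.2 A)² = 16.89 J.

U ≈ 16.9 J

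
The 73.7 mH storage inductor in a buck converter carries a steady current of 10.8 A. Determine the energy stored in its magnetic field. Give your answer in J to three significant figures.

Stored magnetic energy: U = ½LI².
U = ½(7.370×10^-2 H)(10.8 A)² = 4.298 J.

U ≈ 4.30 J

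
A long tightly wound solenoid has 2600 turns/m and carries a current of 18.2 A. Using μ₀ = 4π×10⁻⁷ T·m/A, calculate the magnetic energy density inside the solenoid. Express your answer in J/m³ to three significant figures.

B = μ₀nI = (4π×10⁻⁷)(2.600×10^3)(18.2) = 5.946×10^-2 T.
u = B²/(2μ₀) = (5.946×10^-2)²/(2×4π×10⁻⁷) = 1.407×10^3 J/m³.

u ≈ 1410 J/m³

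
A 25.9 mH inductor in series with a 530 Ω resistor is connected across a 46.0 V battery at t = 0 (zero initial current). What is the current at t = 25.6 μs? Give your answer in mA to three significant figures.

I ≈ 35.4 mA

τ = L/R = 2.590×10^-2/530 = 4.887×10^-5 s; final current I_∞ = ε/R = 46.0/530 = 8.679×10^-2 A.
I(t) = I_∞(1 − e^(−t/τ)) with t/τ = 0.524.
I = (8.679×10^-2)(1 − e^(−0.524)) = 3.539×10^-2 A.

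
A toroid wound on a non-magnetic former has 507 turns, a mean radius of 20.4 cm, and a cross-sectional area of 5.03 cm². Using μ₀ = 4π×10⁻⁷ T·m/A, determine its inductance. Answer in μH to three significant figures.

L ≈ 127 μH

For a thin toroid, L = μ₀N²A/(2πR).
L = (4π×10⁻⁷)(507)²(5.030×10^-4) / (2π×0.204 m) = 1.268×10^-4 H.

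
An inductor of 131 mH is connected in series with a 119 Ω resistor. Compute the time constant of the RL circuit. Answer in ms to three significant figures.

τ ≈ 1.10 ms

τ = L/R = (0.131 H)/(119 Ω) = 1.101×10^-3 s.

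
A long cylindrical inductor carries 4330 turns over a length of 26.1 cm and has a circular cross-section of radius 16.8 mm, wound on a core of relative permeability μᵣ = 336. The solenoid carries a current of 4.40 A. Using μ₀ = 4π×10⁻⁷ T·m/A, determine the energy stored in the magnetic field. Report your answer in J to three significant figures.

A = πr² = π(1.680×10^-2 m)² = 8.867×10^-4 m².
L = μ₀μᵣN²A/ℓ = (4π×10⁻⁷)(336)(4330)²(8.867×10^-4)/(0.261) = 26.89 H.
U = ½LI² = ½(26.89)(4.40)² = 260.3 J.

U ≈ 260 J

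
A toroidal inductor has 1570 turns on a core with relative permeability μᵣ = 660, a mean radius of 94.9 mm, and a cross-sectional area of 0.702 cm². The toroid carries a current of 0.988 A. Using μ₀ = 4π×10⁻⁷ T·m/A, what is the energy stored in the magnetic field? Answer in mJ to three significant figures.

U ≈ 117 mJ

L = μ₀μᵣN²A/(2πR) = (4π×10⁻⁷)(660)(1570)²(7.020×10^-5)/(2π×9.490×10^-2) = 0.2407 H.
U = ½LI² = ½(0.2407)(0.988)² = 0.11747 J.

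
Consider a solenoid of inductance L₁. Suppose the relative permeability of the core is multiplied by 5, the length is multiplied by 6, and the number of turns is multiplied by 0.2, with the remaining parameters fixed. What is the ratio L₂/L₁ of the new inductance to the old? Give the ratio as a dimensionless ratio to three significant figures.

L₂/L₁ = 0.0333

For a solenoid, L ∝ μᵣN²A/ℓ.
L₂/L₁ = (5) × (6)^-1 × (0.2)^2 = 0.0333.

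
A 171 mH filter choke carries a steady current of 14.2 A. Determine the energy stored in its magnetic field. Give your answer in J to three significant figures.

Stored magnetic energy: U = ½LI².
U = ½(0.171 H)(14.2 A)² = 17.24 J.

U ≈ 17.2 J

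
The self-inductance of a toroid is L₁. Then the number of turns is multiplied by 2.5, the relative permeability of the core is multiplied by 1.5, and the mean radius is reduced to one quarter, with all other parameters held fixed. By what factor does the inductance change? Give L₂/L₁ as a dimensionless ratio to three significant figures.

L₂/L₁ = 37.5

For a toroid, L ∝ μᵣN²A/R.
L₂/L₁ = (2.5)^2 × (1.5) × (0.25)^-1 = 37.5.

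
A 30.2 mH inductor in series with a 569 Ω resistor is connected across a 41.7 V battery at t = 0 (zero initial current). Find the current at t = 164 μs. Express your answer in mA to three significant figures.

τ = L/R = 3.020×10^-2/569 = 5.308×10^-5 s; final current I_∞ = ε/R = 41.7/569 = 7.329×10^-2 A.
I(t) = I_∞(1 − e^(−t/τ)) with t/τ = 3.090.
I = (7.329×10^-2)(1 − e^(−3.090)) = 6.995×10^-2 A.

I ≈ 70.0 mA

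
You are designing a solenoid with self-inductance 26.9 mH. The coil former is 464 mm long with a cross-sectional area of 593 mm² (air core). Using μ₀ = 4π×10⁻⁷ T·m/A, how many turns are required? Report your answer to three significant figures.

A = 593 mm² = 5.930×10^-4 m².
From L = μ₀N²A/ℓ, N = √(Lℓ / (μ₀A)).
N = √[(2.690×10^-2)(0.464) / ((4π×10⁻⁷)×5.930×10^-4)] = √(1.67496×10^7) ≈ 4092.6.

N ≈ 4090 turns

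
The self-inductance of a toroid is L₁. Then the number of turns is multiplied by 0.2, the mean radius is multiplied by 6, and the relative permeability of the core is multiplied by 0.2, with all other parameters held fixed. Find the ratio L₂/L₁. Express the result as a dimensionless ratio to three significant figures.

For a toroid, L ∝ μᵣN²A/R.
L₂/L₁ = (0.2)^2 × (6)^-1 × (0.2) = 0.00133.

L₂/L₁ = 0.00133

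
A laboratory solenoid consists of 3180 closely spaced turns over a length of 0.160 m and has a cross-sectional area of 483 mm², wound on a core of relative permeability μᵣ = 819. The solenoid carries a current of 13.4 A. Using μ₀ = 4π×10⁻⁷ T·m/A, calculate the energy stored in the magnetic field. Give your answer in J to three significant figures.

U ≈ 2820 J

A = 483 mm² = 4.830×10^-4 m².
L = μ₀μᵣN²A/ℓ = (4π×10⁻⁷)(819)(3180)²(4.830×10^-4)/(0.16) = 31.42 H.
U = ½LI² = ½(31.42)(13.4)² = 2.821×10^3 J.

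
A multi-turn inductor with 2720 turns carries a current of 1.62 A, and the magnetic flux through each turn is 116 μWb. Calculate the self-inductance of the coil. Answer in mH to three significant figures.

L ≈ 195 mH

Self-inductance is defined by L = NΦ_B/I (flux linkage over current).
L = (2720)(1.160×10^-4 Wb)/(1.62 A) = 0.1948 H.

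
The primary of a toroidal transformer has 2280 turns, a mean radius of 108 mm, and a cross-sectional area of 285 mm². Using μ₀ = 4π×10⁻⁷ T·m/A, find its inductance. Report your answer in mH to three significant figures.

For a thin toroid, L = μ₀N²A/(2πR).
L = (4π×10⁻⁷)(2280)²(2.850×10^-4) / (2π×0.108 m) = 2.744×10^-3 H.

L ≈ 2.74 mH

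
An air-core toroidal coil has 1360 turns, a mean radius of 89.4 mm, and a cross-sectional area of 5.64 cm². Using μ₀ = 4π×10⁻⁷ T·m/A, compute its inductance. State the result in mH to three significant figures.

For a thin toroid, L = μ₀N²A/(2πR).
L = (4π×10⁻⁷)(1360)²(5.640×10^-4) / (2π×8.940×10^-2 m) = 2.334×10^-3 H.

L ≈ 2.33 mH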